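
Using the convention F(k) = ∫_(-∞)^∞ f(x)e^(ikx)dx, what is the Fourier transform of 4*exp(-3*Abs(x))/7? 24/(7*(k^2 + 9))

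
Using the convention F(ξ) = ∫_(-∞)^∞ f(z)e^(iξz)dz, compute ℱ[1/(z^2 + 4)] pi*exp(-2*Abs(ξ))/2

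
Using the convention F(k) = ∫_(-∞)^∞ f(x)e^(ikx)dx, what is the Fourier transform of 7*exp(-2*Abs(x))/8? 7/(2*(k^2 + 4))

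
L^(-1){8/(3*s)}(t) 8/3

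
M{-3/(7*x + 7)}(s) -3*pi*csc(pi*s)/7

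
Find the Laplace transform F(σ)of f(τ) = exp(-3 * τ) 1/(σ+3)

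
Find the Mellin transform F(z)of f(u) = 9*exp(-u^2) 9*gamma(z/2)/2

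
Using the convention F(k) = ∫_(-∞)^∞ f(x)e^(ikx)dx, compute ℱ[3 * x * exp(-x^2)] 3 * I * sqrt(pi) * k * exp(-k^2/4)/2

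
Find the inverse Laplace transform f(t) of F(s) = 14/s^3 7 * t^2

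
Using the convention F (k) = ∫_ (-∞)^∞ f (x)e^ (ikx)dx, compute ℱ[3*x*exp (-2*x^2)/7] 3*sqrt (2)*I*sqrt (pi)*k*exp (-k^2/8)/56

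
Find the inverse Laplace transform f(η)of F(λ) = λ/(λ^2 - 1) cosh(η)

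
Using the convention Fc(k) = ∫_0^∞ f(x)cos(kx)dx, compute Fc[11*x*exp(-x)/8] 11*(1 - k^2)/(8*(k^2 + 1)^2)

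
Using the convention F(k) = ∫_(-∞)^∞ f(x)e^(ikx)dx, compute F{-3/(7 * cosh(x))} -3 * pi/(7 * cosh(pi * k/2))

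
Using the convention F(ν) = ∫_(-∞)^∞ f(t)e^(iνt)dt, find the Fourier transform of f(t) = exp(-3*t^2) sqrt(3)*sqrt(pi)*exp(-ν^2/12)/3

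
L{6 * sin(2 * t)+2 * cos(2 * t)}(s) 12/(s^2+4)+2 * s/(s^2+4)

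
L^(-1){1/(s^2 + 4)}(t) sin(2*t)/2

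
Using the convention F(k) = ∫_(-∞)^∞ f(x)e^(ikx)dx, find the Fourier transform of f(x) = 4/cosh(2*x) 2*pi/cosh(pi*k/4)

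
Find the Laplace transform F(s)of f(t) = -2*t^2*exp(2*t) -4/(s - 2)^3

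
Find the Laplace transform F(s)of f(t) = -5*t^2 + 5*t 5/s^2 - 10/s^3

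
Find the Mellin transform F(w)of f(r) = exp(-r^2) gamma(w/2)/2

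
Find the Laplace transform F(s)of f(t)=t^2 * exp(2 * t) 2/(s - 2)^3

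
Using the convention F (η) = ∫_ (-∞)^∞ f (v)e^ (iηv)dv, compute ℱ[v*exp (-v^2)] I*sqrt (pi)*η*exp (-η^2/4)/2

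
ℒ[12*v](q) 12/q^2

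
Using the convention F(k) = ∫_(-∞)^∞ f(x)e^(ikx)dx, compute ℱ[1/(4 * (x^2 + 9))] pi * exp(-3 * Abs(k))/12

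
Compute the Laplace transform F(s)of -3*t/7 -3/(7*s^2)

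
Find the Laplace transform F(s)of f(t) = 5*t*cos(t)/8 5*(s^2 - 1)/(8*(s^2 + 1)^2)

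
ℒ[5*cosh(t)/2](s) 5*s/(2*(s^2 - 1))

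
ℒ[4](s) 4/s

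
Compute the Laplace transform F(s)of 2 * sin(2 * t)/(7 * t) 2 * atan(2/s)/7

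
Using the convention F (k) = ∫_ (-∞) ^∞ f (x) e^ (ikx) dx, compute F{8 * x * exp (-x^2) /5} 4 * I * sqrt (pi) * k * exp (-k^2/4) /5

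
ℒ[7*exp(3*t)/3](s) 7/(3*(s - 3))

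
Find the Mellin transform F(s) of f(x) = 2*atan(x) -pi*sec(pi*s/2) /s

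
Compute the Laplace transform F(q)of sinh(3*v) 3/(q^2 - 9)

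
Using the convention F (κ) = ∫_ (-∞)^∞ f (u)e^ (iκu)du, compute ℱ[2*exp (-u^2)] 2*sqrt (pi)*exp (-κ^2/4)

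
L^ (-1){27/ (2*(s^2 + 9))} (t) 9*sin (3*t)/2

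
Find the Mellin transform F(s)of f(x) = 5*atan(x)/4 -5*pi*sec(pi*s/2)/(8*s)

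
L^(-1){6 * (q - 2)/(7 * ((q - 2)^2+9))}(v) 6 * exp(2 * v) * cos(3 * v)/7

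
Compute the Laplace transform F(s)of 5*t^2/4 5/(2*s^3)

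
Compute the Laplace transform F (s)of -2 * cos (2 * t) -2 * s/ (s^2 + 4)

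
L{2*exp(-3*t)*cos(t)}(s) 2*(s + 3)/((s + 3)^2 + 1)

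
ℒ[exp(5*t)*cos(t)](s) (s - 5)/((s - 5)^2 + 1)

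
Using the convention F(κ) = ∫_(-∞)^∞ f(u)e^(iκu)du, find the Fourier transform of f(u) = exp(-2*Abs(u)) 4/(κ^2 + 4)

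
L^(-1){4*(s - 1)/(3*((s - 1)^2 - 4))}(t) 4*exp(t)*cosh(2*t)/3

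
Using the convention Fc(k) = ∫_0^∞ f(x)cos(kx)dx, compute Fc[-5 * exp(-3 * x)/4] -15/(4 * k^2 + 36)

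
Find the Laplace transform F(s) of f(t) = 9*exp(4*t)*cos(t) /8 9*(s - 4) /(8*((s - 4) ^2 + 1) ) 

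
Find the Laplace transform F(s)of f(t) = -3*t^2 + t s^(-2)-6/s^3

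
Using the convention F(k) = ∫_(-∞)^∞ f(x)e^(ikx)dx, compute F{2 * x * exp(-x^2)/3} I * sqrt(pi) * k * exp(-k^2/4)/3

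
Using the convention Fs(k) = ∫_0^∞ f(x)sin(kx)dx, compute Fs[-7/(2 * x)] -7 * pi/4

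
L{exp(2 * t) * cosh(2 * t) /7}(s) (s - 2) /(7 * s * (s - 4) ) 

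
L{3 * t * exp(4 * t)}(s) 3/(s - 4)^2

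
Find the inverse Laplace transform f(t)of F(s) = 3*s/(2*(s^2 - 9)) 3*cosh(3*t)/2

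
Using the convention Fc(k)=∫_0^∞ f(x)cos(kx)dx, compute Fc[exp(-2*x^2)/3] sqrt(2)*sqrt(pi)*exp(-k^2/8)/12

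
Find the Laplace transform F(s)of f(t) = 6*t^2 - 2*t 12/s^3 - 2/s^2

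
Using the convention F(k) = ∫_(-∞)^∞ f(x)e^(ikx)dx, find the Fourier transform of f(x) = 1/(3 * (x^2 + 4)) pi * exp(-2 * Abs(k))/6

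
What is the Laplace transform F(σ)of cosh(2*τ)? σ/(σ^2 - 4)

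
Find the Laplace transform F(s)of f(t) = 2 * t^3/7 12/(7 * s^4)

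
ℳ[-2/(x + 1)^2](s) 2*pi*(s - 1)/sin(pi*s)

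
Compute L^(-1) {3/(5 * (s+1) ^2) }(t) 3 * t * exp(-t) /5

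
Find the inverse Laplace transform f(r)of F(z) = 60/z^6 r^5/2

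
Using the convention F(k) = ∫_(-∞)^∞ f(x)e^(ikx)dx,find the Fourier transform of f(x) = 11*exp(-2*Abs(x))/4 11/(k^2 + 4)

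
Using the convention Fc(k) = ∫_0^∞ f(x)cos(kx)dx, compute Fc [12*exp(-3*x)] 36/(k^2 + 9)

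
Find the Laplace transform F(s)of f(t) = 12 12/s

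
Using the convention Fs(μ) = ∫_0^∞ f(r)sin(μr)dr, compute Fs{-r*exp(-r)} -2*μ/(μ^2 + 1)^2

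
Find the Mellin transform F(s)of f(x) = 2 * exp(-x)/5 2 * gamma(s)/5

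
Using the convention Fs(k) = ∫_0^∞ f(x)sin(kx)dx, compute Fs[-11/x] -11 * pi/2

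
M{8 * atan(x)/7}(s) -4 * pi * sec(pi * s/2)/(7 * s)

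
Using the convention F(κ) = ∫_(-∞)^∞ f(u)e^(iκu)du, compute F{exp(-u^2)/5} sqrt(pi) * exp(-κ^2/4)/5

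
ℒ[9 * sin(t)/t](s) 9 * atan(1/s)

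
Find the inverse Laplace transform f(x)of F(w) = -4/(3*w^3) -2*x^2/3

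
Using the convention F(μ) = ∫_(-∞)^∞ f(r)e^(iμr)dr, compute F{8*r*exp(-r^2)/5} 4*I*sqrt(pi)*μ*exp(-μ^2/4)/5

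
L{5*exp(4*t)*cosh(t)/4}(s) 5*(s - 4)/(4*((s - 4)^2 - 1))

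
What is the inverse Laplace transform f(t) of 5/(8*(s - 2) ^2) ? 5*t*exp(2*t) /8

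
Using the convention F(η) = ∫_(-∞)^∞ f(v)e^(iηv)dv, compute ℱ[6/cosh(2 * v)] 3 * pi/cosh(pi * η/4)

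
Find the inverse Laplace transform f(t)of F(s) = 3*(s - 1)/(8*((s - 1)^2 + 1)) 3*exp(t)*cos(t)/8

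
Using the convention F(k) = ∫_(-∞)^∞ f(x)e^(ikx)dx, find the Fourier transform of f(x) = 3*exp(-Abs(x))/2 3/(k^2 + 1)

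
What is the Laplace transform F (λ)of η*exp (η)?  (λ - 1)^ (-2)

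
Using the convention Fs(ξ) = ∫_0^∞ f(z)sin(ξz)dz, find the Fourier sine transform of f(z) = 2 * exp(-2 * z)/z 2 * atan(ξ/2)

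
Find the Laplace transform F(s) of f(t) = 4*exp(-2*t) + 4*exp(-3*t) 4/(s + 2) + 4/(s + 3) 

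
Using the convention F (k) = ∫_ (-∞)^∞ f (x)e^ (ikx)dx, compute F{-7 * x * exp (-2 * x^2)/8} -7 * sqrt (2) * I * sqrt (pi) * k * exp (-k^2/8)/64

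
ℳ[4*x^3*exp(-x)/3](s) 4*gamma(s+3)/3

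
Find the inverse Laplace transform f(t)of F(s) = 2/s 2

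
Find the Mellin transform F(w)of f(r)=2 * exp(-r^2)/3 gamma(w/2)/3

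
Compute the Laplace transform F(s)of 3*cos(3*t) 3*s/(s^2 + 9)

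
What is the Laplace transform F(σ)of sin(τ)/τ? atan(1/σ)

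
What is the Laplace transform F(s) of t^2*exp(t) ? 2/(s - 1) ^3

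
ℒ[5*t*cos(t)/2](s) 5*(s^2 - 1)/(2*(s^2 + 1)^2)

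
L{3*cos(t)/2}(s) 3*s/(2*(s^2+1))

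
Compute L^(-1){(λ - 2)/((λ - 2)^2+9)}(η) exp(2 * η) * cos(3 * η)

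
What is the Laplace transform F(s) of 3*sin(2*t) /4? 3/(2*(s^2 + 4) ) 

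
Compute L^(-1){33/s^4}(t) 11*t^3/2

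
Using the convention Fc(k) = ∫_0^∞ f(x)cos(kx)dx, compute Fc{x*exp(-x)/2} (1 - k^2)/(2*(k^2 + 1)^2)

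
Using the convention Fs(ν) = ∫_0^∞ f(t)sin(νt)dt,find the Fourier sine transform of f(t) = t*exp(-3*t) 6*ν/(ν^2 + 9)^2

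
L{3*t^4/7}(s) 72/(7*s^5)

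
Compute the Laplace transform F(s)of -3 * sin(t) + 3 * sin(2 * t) 6/(s^2 + 4) - 3/(s^2 + 1)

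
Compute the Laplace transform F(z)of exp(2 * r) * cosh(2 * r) (z - 2)/(z * (z - 4))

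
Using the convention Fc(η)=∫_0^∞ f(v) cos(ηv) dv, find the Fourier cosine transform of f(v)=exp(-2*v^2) sqrt(2)*sqrt(pi)*exp(-η^2/8) /4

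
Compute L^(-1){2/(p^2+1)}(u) 2*sin(u)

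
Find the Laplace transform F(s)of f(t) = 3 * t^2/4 3/(2 * s^3)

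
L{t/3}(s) 1/(3 * s^2)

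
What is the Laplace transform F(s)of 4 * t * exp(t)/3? 4/(3 * (s - 1)^2)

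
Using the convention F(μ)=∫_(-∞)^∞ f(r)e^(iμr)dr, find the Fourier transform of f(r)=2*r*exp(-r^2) I*sqrt(pi)*μ*exp(-μ^2/4)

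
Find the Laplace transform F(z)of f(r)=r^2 2/z^3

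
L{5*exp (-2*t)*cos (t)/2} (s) 5*(s + 2)/ (2*( (s + 2)^2 + 1))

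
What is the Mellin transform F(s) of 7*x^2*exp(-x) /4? 7*gamma(s+2) /4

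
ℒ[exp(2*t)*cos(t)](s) (s - 2)/((s - 2)^2 + 1)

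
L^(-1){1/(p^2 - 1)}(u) sinh(u)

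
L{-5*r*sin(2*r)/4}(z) -5*z/(z^2 + 4)^2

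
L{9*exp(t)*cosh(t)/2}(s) 9*(s - 1)/(2*s*(s - 2))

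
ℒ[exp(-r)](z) 1/(z + 1)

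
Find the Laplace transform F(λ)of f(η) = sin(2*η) 2/(λ^2+4)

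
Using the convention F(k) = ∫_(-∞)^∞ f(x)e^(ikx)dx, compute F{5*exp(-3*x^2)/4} 5*sqrt(3)*sqrt(pi)*exp(-k^2/12)/12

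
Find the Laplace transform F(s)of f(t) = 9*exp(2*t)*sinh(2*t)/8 9/(4*s*(s - 4))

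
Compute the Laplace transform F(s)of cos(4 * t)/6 s/(6 * (s^2 + 16))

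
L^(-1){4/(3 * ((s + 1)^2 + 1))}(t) 4 * exp(-t) * sin(t)/3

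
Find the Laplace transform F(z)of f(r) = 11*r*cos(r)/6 11*(z^2 - 1)/(6*(z^2 + 1)^2)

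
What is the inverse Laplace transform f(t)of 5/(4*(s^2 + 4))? 5*sin(2*t)/8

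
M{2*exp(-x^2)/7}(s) gamma(s/2)/7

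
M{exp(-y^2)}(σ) gamma(σ/2)/2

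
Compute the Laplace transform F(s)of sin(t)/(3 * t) atan(1/s)/3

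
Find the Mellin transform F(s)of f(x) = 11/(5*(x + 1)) 11*pi*csc(pi*s)/5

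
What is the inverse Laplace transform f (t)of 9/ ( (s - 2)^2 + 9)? 3*exp (2*t)*sin (3*t)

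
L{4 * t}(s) 4/s^2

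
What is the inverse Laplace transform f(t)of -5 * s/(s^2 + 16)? -5 * cos(4 * t)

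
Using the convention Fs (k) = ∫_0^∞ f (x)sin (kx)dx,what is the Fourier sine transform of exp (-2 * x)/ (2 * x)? atan (k/2)/2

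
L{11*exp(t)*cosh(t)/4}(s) 11*(s - 1)/(4*s*(s - 2))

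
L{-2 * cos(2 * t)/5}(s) -2 * s/(5 * s^2 + 20)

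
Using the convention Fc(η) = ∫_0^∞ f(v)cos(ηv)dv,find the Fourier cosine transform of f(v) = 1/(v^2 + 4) pi*exp(-2*η)/4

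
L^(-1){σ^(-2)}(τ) τ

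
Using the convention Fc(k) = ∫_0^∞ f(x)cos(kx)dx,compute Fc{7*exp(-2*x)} 14/(k^2 + 4)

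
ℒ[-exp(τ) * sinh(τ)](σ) -1/(σ * (σ - 2))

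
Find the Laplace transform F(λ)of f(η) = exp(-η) 1/(λ+1)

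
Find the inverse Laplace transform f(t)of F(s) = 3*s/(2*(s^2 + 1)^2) 3*t*sin(t)/4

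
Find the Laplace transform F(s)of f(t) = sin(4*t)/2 2/(s^2 + 16)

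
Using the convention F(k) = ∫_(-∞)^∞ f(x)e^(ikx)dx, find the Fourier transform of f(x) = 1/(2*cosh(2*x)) pi/(4*cosh(pi*k/4))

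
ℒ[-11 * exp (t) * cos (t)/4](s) 11 * (1 - s)/ (4 * ( (s - 1)^2 + 1))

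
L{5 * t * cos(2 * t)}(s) 5 * (s^2 - 4)/(s^2+4)^2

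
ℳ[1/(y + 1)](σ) pi * csc(pi * σ) 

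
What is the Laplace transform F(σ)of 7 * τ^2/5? 14/(5 * σ^3)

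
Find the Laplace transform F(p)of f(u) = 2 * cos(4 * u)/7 2 * p/(7 * (p^2 + 16))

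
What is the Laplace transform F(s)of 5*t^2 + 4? 10/s^3 + 4/s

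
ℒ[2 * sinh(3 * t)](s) 6/(s^2 - 9) 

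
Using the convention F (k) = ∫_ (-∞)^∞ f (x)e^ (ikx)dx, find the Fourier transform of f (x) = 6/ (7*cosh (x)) 6*pi/ (7*cosh (pi*k/2))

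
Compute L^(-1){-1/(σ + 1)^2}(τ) -τ * exp(-τ)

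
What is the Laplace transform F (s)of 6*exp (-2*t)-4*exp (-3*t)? 6/ (s + 2)-4/ (s + 3)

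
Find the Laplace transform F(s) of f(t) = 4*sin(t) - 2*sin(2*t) 4/(s^2 + 1) - 4/(s^2 + 4) 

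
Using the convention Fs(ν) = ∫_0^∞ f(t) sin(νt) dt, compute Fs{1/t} pi/2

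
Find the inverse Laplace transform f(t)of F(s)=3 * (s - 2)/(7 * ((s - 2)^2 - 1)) 3 * exp(2 * t) * cosh(t)/7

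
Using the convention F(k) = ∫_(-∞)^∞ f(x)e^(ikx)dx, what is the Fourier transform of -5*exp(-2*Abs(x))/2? -10/(k^2 + 4)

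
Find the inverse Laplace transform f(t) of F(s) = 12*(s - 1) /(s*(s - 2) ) 12*exp(t)*cosh(t) 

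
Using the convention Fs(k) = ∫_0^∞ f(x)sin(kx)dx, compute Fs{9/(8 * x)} 9 * pi/16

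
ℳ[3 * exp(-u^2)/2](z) 3 * gamma(z/2)/4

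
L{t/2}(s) 1/(2*s^2) 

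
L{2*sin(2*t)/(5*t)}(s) 2*atan(2/s)/5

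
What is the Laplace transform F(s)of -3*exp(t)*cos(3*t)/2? 3*(1 - s)/(2*((s - 1)^2 + 9))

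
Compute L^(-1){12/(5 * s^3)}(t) 6 * t^2/5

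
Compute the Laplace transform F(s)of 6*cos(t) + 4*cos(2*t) 6*s/(s^2 + 1) + 4*s/(s^2 + 4)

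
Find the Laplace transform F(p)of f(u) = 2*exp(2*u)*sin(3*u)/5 6/(5*((p - 2)^2 + 9))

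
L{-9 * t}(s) -9/s^2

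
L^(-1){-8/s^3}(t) -4*t^2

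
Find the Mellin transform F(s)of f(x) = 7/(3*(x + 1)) 7*pi*csc(pi*s)/3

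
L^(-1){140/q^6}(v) 7*v^5/6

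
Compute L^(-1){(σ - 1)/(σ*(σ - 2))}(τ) exp(τ)*cosh(τ)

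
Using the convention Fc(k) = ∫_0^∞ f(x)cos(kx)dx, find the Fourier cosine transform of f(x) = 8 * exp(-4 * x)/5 32/(5 * (k^2 + 16))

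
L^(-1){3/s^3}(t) 3 * t^2/2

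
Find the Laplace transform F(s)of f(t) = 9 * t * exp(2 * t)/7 9/(7 * (s - 2)^2)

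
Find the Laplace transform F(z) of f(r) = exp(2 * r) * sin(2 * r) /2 1/((z - 2) ^2 + 4) 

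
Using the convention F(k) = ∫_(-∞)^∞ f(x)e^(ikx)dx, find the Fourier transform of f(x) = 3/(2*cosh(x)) 3*pi/(2*cosh(pi*k/2))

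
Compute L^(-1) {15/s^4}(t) 5 * t^3/2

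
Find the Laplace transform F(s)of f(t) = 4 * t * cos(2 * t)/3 4 * (s^2 - 4)/(3 * (s^2 + 4)^2)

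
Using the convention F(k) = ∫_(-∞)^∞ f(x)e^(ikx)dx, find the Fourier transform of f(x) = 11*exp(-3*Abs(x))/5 66/(5*(k^2 + 9))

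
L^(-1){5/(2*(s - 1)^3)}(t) 5*t^2*exp(t)/4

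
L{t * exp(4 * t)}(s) (s - 4)^(-2)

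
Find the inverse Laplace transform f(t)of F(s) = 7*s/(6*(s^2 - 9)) 7*cosh(3*t)/6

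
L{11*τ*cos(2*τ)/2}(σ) 11*(σ^2 - 4)/(2*(σ^2 + 4)^2)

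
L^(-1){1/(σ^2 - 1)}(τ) sinh(τ)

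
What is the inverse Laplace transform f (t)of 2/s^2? 2 * t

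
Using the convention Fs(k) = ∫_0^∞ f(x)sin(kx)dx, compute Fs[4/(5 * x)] 2 * pi/5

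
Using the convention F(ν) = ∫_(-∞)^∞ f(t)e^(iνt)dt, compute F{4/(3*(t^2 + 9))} 4*pi*exp(-3*Abs(ν))/9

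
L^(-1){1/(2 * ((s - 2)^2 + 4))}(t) exp(2 * t) * sin(2 * t)/4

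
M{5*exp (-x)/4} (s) 5*gamma (s)/4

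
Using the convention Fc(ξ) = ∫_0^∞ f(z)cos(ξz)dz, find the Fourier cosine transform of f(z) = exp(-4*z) 4/(ξ^2 + 16)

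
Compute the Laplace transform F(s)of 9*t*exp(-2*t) 9/(s + 2)^2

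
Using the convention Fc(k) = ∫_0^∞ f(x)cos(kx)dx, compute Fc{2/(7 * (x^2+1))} pi * exp(-k)/7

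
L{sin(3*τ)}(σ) 3/(σ^2 + 9)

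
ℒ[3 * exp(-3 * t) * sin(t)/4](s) 3/(4 * ((s + 3)^2 + 1))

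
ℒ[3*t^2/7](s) 6/(7*s^3)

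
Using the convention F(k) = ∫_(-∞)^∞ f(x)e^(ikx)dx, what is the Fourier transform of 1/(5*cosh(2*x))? pi/(10*cosh(pi*k/4))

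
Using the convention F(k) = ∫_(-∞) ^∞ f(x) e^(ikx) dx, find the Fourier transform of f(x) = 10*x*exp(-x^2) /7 5*I*sqrt(pi)*k*exp(-k^2/4) /7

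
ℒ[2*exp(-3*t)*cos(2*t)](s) 2*(s + 3) /((s + 3) ^2 + 4) 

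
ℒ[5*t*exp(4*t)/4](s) 5/(4*(s - 4)^2)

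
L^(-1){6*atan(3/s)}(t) 6*sin(3*t)/t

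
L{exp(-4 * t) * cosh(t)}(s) (s + 4)/((s + 4)^2 - 1)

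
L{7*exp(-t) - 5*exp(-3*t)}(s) 7/(s + 1) - 5/(s + 3)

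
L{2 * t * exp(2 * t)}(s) 2/(s - 2)^2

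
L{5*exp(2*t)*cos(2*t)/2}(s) 5*(s - 2)/(2*((s - 2)^2 + 4))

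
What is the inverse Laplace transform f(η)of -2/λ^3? -η^2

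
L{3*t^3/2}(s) 9/s^4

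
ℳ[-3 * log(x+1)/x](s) 3 * pi * csc(pi * s)/(s - 1)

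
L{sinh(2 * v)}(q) 2/(q^2 - 4)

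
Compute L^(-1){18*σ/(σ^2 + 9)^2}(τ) 3*τ*sin(3*τ)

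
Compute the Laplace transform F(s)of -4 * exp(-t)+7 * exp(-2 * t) 7/(s+2)-4/(s+1)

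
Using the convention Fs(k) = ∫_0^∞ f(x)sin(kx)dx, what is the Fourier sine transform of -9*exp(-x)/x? -9*atan(k)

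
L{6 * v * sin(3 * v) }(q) 36 * q/(q^2 + 9) ^2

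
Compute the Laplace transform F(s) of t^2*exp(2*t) 2/(s - 2) ^3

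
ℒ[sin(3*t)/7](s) 3/(7*(s^2 + 9))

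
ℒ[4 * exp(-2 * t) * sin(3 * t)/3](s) 4/((s + 2)^2 + 9)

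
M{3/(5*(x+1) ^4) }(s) gamma(s)*gamma(4 - s) /10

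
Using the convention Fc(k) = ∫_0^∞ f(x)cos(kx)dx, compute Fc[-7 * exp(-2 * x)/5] -14/(5 * k^2 + 20)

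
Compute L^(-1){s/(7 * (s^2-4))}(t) cosh(2 * t)/7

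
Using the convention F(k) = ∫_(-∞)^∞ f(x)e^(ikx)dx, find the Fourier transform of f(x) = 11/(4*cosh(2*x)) 11*pi/(8*cosh(pi*k/4))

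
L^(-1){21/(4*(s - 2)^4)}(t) 7*t^3*exp(2*t)/8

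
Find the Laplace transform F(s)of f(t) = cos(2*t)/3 s/(3*(s^2 + 4))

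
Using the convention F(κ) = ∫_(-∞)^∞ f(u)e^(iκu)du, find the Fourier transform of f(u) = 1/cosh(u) pi/cosh(pi*κ/2)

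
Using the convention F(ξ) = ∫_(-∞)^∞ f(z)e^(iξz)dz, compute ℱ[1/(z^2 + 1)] pi * exp(-Abs(ξ))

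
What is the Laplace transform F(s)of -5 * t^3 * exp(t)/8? -15/(4 * (s - 1)^4)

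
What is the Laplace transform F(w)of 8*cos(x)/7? 8*w/(7*(w^2+1))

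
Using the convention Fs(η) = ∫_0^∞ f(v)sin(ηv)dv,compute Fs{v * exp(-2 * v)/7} 4 * η/(7 * (η^2+4)^2)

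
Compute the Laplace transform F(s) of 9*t 9/s^2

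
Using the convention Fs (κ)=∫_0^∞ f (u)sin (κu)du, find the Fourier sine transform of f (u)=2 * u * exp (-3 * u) 12 * κ/ (κ^2+9)^2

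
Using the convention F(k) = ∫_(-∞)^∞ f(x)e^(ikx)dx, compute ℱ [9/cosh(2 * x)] 9 * pi/(2 * cosh(pi * k/4))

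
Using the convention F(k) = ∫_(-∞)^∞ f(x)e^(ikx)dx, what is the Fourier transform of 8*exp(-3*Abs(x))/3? 16/(k^2+9)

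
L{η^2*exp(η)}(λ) 2/(λ - 1)^3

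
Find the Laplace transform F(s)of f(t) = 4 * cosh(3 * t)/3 4 * s/(3 * (s^2-9))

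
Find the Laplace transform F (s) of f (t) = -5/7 -5/ (7 * s) 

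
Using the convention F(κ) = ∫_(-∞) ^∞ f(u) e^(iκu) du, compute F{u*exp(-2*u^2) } sqrt(2)*I*sqrt(pi)*κ*exp(-κ^2/8) /8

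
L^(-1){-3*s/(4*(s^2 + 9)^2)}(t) -t*sin(3*t)/8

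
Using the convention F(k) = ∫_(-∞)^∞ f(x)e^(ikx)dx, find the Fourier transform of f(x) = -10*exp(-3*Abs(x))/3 -20/(k^2 + 9)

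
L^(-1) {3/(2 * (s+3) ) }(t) 3 * exp(-3 * t) /2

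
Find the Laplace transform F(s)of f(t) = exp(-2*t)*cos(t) (s+2)/((s+2)^2+1)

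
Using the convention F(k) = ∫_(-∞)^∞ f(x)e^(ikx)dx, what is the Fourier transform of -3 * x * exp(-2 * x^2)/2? -3 * sqrt(2) * I * sqrt(pi) * k * exp(-k^2/8)/16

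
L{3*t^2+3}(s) 6/s^3+3/s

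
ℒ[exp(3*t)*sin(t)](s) 1/((s - 3)^2+1)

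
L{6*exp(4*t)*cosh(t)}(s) 6*(s - 4)/((s - 4)^2 - 1)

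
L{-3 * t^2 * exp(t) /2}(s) -3/(s - 1) ^3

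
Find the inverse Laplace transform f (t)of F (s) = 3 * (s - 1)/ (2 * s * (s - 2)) 3 * exp (t) * cosh (t)/2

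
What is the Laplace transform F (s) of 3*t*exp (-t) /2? 3/ (2*(s+1) ^2) 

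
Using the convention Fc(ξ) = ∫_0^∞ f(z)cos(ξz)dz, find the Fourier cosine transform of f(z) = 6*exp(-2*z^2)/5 3*sqrt(2)*sqrt(pi)*exp(-ξ^2/8)/10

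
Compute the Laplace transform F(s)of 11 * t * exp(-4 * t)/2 11/(2 * (s + 4)^2)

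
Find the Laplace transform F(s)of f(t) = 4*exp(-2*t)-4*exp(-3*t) 4/(s+2)-4/(s+3)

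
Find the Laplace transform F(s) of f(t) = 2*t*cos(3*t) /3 2*(s^2 - 9) /(3*(s^2 + 9) ^2) 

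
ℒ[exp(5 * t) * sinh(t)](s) 1/((s - 5) ^2-1) 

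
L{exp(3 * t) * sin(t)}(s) 1/((s - 3)^2 + 1)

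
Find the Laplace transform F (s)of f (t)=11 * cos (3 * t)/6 11 * s/ (6 * (s^2 + 9))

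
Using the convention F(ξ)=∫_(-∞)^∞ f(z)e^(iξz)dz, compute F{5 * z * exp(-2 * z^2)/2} 5 * sqrt(2) * I * sqrt(pi) * ξ * exp(-ξ^2/8)/16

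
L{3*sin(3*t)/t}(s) 3*atan(3/s)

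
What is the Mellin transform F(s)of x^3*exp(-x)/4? gamma(s + 3)/4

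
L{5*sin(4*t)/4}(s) 5/(s^2 + 16)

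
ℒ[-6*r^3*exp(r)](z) -36/(z - 1)^4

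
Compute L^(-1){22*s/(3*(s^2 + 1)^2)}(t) 11*t*sin(t)/3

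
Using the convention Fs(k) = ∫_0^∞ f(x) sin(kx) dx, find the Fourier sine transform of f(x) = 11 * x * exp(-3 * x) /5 66 * k/(5 * (k^2 + 9) ^2) 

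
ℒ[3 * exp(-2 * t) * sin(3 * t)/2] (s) 9/(2 * ((s + 2)^2 + 9))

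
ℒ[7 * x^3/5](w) 42/ (5 * w^4)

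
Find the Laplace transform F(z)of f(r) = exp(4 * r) 1/(z - 4)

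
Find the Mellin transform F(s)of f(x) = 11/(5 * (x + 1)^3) 11 * pi * (s - 2) * (s - 1)/(10 * sin(pi * s))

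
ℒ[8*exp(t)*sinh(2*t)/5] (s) 16/(5*((s - 1)^2 - 4))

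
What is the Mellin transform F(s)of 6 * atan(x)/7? -3 * pi * sec(pi * s/2)/(7 * s)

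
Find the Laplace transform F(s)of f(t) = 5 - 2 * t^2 5/s - 4/s^3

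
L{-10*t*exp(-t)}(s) -10/(s + 1)^2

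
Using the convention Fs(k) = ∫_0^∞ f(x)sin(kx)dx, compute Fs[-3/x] -3*pi/2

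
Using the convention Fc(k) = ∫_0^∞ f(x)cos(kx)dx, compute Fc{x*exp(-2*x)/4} (4 - k^2)/(4*(k^2 + 4)^2)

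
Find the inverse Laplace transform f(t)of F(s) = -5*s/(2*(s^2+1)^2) -5*t*sin(t)/4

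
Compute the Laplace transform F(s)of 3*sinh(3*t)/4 9/(4*(s^2 - 9))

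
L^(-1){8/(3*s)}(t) 8/3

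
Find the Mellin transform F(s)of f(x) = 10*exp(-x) 10*gamma(s)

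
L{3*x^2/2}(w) 3/w^3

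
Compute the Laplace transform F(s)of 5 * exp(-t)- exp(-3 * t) 5/(s + 1)-1/(s + 3)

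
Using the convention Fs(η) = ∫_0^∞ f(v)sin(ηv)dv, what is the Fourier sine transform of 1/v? pi/2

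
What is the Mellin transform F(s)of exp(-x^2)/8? gamma(s/2)/16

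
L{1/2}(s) 1/(2*s)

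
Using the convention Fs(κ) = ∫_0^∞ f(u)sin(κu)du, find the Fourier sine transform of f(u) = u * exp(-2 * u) 4 * κ/(κ^2 + 4)^2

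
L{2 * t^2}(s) 4/s^3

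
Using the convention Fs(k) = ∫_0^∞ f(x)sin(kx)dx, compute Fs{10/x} 5*pi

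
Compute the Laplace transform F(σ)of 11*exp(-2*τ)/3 11/(3*(σ + 2))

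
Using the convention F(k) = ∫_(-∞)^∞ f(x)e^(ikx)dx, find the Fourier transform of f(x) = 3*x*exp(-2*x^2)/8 3*sqrt(2)*I*sqrt(pi)*k*exp(-k^2/8)/64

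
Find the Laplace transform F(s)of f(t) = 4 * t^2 8/s^3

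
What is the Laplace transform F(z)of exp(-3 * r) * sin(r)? 1/((z + 3)^2 + 1)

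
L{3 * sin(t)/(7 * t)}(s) 3 * atan(1/s)/7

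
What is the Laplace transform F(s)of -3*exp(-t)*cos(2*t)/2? 3*(-s - 1)/(2*((s + 1)^2 + 4))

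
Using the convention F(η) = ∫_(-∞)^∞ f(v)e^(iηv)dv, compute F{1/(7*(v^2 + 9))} pi*exp(-3*Abs(η))/21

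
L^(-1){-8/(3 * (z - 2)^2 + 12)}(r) -4 * exp(2 * r) * sin(2 * r)/3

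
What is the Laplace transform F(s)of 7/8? 7/(8*s)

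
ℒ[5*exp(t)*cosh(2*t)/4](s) 5*(s - 1)/(4*((s - 1)^2 - 4))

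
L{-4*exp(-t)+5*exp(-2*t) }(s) 5/(s+2) - 4/(s+1) 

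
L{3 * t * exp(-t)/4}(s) 3/(4 * (s + 1)^2)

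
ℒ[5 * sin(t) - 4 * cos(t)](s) 5/(s^2 + 1) - 4 * s/(s^2 + 1)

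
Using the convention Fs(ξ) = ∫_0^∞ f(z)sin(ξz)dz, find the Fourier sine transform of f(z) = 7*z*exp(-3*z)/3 14*ξ/(ξ^2 + 9)^2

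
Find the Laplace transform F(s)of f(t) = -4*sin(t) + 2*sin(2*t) 4/(s^2 + 4) - 4/(s^2 + 1)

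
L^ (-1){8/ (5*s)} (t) 8/5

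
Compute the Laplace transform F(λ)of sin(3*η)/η atan(3/λ)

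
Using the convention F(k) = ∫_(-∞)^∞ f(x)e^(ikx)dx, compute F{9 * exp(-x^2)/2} 9 * sqrt(pi) * exp(-k^2/4)/2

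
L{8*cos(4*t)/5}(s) 8*s/(5*(s^2+16))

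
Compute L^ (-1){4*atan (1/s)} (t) 4*sin (t)/t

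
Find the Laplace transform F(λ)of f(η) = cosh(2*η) λ/(λ^2 - 4)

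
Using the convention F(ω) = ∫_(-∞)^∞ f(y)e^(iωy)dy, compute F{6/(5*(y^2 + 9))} 2*pi*exp(-3*Abs(ω))/5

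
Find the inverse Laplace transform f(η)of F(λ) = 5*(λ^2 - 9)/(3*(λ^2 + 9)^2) 5*η*cos(3*η)/3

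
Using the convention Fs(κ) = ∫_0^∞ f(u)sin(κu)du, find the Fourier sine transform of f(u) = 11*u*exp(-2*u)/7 44*κ/(7*(κ^2+4)^2)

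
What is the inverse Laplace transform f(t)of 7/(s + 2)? 7*exp(-2*t)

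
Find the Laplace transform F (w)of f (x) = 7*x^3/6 7/w^4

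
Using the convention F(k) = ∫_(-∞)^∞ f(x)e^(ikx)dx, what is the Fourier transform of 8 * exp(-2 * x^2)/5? 4 * sqrt(2) * sqrt(pi) * exp(-k^2/8)/5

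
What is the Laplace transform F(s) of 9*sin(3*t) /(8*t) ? 9*atan(3/s) /8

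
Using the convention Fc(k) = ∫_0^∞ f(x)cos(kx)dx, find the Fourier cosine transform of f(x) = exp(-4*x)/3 4/(3*(k^2+16))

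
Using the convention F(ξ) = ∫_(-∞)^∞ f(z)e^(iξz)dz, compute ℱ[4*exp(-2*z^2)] 2*sqrt(2)*sqrt(pi)*exp(-ξ^2/8)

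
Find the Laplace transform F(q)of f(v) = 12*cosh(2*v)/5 12*q/(5*(q^2 - 4))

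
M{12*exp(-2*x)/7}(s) 12*gamma(s)/(7*2^s)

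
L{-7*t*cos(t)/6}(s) 7*(1 - s^2)/(6*(s^2 + 1)^2)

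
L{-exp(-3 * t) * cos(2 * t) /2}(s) (-s - 3) /(2 * ((s+3) ^2+4) ) 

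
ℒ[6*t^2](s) 12/s^3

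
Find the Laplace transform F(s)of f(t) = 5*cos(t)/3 5*s/(3*(s^2 + 1))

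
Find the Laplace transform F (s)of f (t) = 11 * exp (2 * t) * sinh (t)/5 11/ (5 * ( (s - 2)^2 - 1))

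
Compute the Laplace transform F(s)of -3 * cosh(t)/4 -3 * s/(4 * s^2 - 4)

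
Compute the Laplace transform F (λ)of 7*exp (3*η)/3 7/ (3*(λ - 3))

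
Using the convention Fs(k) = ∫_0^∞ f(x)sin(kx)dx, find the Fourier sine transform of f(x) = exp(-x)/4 k/(4*(k^2 + 1))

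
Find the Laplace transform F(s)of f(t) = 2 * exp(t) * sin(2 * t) 4/((s - 1)^2 + 4)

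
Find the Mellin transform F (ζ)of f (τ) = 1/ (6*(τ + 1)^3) pi*(ζ - 2)*(ζ - 1)/ (12*sin (pi*ζ))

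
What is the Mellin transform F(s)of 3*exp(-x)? 3*gamma(s)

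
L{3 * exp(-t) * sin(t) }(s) 3/((s+1) ^2+1) 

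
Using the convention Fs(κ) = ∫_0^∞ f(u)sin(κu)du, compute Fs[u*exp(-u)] 2*κ/(κ^2 + 1)^2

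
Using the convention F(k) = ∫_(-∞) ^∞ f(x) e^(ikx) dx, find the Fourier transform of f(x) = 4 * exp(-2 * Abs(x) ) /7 16/(7 * (k^2 + 4) ) 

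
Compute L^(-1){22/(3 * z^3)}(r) 11 * r^2/3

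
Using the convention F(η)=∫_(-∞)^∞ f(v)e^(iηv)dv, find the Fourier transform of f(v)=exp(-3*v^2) sqrt(3)*sqrt(pi)*exp(-η^2/12)/3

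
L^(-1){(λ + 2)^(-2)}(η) η * exp(-2 * η)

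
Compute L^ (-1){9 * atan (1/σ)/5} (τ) 9 * sin (τ)/ (5 * τ)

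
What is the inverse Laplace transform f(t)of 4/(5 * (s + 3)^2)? 4 * t * exp(-3 * t)/5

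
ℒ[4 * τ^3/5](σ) 24/(5 * σ^4)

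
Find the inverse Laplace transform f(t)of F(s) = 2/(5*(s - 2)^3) t^2*exp(2*t)/5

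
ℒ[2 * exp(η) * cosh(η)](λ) 2 * (λ - 1)/(λ * (λ - 2))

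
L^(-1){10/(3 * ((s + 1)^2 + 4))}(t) 5 * exp(-t) * sin(2 * t)/3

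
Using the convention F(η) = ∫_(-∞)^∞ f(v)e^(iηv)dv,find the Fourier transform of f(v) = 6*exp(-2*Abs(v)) 24/(η^2 + 4)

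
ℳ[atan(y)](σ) -pi*sec(pi*σ/2)/(2*σ)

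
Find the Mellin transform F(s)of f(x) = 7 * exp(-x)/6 7 * gamma(s)/6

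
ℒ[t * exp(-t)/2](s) 1/(2 * (s + 1)^2)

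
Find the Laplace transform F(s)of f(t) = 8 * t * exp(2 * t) 8/(s - 2)^2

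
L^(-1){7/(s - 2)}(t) 7*exp(2*t)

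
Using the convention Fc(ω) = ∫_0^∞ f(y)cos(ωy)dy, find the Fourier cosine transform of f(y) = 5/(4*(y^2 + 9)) 5*pi*exp(-3*ω)/24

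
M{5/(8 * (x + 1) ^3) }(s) 5 * pi * (s - 2) * (s - 1) /(16 * sin(pi * s) ) 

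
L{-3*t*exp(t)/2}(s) -3/(2*(s - 1)^2)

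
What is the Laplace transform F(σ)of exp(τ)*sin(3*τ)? 3/((σ - 1)^2 + 9)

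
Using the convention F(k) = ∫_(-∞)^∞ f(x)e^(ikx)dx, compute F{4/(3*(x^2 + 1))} 4*pi*exp(-Abs(k))/3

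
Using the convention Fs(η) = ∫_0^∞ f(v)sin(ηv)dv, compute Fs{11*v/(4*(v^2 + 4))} 11*pi*exp(-2*η)/8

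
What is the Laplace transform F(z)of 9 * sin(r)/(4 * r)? 9 * atan(1/z)/4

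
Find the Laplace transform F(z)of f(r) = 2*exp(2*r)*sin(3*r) 6/((z - 2)^2 + 9)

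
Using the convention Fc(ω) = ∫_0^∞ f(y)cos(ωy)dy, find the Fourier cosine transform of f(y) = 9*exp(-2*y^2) 9*sqrt(2)*sqrt(pi)*exp(-ω^2/8)/4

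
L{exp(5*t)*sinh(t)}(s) 1/((s - 5)^2 - 1)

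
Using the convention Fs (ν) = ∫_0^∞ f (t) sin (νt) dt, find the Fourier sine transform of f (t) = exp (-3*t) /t atan (ν/3) 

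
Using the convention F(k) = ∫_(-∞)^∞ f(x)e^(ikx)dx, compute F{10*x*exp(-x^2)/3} 5*I*sqrt(pi)*k*exp(-k^2/4)/3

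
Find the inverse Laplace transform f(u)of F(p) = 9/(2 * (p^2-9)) 3 * sinh(3 * u)/2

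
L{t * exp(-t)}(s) (s+1)^(-2)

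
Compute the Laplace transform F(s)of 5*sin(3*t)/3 5/(s^2 + 9)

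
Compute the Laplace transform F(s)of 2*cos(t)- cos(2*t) 2*s/(s^2 + 1)- s/(s^2 + 4)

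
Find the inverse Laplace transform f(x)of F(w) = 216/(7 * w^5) 9 * x^4/7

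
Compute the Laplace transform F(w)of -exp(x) -1/(w - 1)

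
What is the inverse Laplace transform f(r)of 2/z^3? r^2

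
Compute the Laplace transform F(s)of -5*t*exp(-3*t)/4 -5/(4*(s + 3)^2)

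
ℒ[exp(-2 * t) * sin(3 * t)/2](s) 3/(2 * ((s+2)^2+9))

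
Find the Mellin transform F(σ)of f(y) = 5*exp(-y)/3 5*gamma(σ)/3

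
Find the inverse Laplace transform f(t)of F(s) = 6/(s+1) 6 * exp(-t)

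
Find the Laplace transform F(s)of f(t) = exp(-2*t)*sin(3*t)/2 3/(2*((s + 2)^2 + 9))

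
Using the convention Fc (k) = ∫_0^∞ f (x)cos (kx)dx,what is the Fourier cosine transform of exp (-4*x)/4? 1/ (k^2 + 16)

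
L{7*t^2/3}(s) 14/(3*s^3)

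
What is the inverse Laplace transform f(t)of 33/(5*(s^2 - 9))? 11*sinh(3*t)/5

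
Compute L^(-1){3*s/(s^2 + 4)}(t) 3*cos(2*t)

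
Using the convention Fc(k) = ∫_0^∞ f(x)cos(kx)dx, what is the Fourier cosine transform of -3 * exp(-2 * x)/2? -3/(k^2 + 4)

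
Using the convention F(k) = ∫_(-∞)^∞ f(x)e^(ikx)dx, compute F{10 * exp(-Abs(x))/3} 20/(3 * (k^2 + 1))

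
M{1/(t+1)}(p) pi * csc(pi * p)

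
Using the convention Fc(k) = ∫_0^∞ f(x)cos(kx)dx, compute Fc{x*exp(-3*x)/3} (9 - k^2)/(3*(k^2 + 9)^2)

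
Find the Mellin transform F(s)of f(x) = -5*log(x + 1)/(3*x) 5*pi*csc(pi*s)/(3*(s - 1))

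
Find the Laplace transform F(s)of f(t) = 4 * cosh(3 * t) 4 * s/(s^2-9)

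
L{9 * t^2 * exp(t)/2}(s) 9/(s - 1)^3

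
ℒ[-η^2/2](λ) -1/λ^3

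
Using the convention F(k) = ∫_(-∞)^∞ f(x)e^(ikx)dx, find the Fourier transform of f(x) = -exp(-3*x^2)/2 -sqrt(3)*sqrt(pi)*exp(-k^2/12)/6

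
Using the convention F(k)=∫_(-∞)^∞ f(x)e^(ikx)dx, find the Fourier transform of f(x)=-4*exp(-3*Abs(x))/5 -24/(5*k^2 + 45)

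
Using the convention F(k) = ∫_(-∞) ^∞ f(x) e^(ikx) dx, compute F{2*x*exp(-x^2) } I*sqrt(pi)*k*exp(-k^2/4) 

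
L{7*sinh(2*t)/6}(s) 7/(3*(s^2 - 4))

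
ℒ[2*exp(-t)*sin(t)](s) 2/((s + 1)^2 + 1)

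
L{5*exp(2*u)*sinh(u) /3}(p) 5/(3*((p - 2) ^2 - 1) ) 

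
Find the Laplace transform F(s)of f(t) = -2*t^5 -240/s^6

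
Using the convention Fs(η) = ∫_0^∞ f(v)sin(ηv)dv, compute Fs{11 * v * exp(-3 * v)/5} 66 * η/(5 * (η^2+9)^2)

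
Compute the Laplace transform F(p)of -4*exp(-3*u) -4/(p + 3)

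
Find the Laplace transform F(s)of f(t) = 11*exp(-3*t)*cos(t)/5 11*(s + 3)/(5*((s + 3)^2 + 1))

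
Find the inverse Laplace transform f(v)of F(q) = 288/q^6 12 * v^5/5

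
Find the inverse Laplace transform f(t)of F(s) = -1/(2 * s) -1/2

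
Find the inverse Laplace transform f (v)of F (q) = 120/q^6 v^5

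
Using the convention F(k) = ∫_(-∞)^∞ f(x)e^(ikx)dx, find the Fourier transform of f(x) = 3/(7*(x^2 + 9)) pi*exp(-3*Abs(k))/7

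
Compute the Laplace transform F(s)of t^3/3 2/s^4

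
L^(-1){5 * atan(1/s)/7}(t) 5 * sin(t)/(7 * t)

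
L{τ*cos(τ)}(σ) (σ^2 - 1)/(σ^2 + 1)^2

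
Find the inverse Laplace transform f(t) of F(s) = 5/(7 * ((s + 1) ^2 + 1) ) 5 * exp(-t) * sin(t) /7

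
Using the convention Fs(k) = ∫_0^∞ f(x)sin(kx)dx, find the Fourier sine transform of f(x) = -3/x -3*pi/2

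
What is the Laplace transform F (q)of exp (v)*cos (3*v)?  (q - 1)/ ( (q - 1)^2 + 9)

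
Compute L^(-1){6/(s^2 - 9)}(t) 2 * sinh(3 * t)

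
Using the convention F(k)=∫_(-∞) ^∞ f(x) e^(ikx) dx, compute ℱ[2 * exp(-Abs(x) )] 4/(k^2+1) 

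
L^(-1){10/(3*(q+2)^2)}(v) 10*v*exp(-2*v)/3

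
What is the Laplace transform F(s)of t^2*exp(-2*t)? 2/(s + 2)^3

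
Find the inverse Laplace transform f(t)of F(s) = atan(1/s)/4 sin(t)/(4*t)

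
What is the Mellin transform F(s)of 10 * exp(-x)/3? 10 * gamma(s)/3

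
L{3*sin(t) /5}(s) 3/(5*(s^2 + 1) ) 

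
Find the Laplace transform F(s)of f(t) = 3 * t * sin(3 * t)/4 9 * s/(2 * (s^2 + 9)^2)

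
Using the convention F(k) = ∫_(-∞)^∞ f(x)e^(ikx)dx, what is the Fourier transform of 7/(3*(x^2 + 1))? 7*pi*exp(-Abs(k))/3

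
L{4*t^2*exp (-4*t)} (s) 8/ (s + 4)^3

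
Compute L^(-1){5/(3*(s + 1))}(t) 5*exp(-t)/3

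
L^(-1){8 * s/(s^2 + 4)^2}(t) 2 * t * sin(2 * t)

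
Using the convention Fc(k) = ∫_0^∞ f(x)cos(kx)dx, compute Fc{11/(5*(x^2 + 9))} 11*pi*exp(-3*k)/30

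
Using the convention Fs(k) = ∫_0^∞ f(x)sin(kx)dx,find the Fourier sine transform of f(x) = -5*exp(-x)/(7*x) -5*atan(k)/7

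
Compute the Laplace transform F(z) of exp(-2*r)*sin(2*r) 2/((z + 2) ^2 + 4) 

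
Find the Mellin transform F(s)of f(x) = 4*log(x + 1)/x -4*pi*csc(pi*s)/(s - 1)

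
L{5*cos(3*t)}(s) 5*s/(s^2 + 9)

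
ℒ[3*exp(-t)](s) 3/(s + 1)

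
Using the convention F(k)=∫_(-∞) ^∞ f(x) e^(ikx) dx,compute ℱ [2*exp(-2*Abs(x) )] 8/(k^2 + 4) 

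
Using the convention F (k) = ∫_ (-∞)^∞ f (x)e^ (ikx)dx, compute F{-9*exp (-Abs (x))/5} -18/ (5*k^2 + 5)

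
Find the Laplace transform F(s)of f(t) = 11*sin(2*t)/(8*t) 11*atan(2/s)/8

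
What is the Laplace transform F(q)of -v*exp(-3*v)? -1/(q+3)^2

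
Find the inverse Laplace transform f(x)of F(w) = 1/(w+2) exp(-2 * x)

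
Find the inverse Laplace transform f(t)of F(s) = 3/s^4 t^3/2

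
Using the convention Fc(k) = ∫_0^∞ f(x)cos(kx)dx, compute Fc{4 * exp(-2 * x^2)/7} sqrt(2) * sqrt(pi) * exp(-k^2/8)/7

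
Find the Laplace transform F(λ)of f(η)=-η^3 -6/λ^4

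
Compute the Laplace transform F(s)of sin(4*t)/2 2/(s^2+16)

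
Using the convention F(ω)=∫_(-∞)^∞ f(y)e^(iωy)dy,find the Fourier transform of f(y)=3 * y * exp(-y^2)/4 3 * I * sqrt(pi) * ω * exp(-ω^2/4)/8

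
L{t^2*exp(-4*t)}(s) 2/(s + 4)^3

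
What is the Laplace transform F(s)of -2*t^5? -240/s^6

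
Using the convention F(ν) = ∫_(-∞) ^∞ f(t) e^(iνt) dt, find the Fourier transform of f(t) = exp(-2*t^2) sqrt(2)*sqrt(pi)*exp(-ν^2/8) /2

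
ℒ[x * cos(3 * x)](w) (w^2 - 9)/(w^2 + 9)^2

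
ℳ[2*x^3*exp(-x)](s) 2*gamma(s + 3)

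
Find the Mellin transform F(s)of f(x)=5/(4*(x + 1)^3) 5*pi*(s - 2)*(s - 1)/(8*sin(pi*s))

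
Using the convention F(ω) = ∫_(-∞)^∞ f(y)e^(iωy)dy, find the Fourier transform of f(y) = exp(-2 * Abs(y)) 4/(ω^2+4)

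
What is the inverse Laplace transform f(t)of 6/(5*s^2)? 6*t/5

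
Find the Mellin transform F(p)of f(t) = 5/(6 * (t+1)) 5 * pi * csc(pi * p)/6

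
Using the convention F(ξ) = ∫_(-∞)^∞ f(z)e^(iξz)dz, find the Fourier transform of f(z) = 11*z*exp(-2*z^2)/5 11*sqrt(2)*I*sqrt(pi)*ξ*exp(-ξ^2/8)/40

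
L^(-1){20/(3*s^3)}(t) 10*t^2/3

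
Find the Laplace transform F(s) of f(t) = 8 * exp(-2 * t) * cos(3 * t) 8 * (s + 2) /((s + 2) ^2 + 9) 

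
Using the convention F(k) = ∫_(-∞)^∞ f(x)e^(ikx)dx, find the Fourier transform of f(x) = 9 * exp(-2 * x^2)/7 9 * sqrt(2) * sqrt(pi) * exp(-k^2/8)/14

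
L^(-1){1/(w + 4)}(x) exp(-4 * x)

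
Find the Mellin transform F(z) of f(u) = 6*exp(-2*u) 6*gamma(z) /2^z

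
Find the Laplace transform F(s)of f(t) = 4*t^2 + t s^(-2) + 8/s^3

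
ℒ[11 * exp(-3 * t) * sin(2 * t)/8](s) 11/(4 * ((s + 3)^2 + 4))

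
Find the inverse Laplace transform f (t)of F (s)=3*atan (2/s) 3*sin (2*t)/t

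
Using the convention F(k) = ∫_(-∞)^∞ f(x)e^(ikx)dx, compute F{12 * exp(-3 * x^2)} 4 * sqrt(3) * sqrt(pi) * exp(-k^2/12)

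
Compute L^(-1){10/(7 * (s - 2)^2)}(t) 10 * t * exp(2 * t)/7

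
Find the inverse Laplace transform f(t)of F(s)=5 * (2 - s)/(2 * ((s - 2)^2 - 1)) -5 * exp(2 * t) * cosh(t)/2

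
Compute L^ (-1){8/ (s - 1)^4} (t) 4 * t^3 * exp (t)/3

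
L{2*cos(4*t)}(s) 2*s/(s^2+16)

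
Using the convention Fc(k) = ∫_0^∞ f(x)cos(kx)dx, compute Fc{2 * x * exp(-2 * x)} 2 * (4 - k^2)/(k^2 + 4)^2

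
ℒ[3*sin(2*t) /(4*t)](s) 3*atan(2/s) /4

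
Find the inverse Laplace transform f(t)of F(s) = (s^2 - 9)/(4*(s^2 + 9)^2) t*cos(3*t)/4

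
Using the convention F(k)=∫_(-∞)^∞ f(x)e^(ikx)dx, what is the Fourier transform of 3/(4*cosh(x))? 3*pi/(4*cosh(pi*k/2))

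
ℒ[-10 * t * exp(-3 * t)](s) -10/(s + 3)^2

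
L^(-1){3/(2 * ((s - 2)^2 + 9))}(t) exp(2 * t) * sin(3 * t)/2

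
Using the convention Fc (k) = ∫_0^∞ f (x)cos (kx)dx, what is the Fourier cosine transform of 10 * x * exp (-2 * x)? 10 * (4 - k^2)/ (k^2 + 4)^2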